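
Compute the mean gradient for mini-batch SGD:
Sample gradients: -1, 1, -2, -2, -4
Average gradient = -1.6

Average = (1/5)(-1 + 1 + -2 + -2 + -4) = -8/5 = -1.6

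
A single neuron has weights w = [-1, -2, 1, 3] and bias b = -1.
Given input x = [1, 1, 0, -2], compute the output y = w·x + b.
y = -10

y = (-1)(1) + (-2)(1) + (1)(0) + (3)(-2) + -1 = -10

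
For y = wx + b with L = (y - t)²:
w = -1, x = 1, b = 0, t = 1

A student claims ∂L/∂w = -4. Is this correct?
Correct

y = (-1)(1) + 0 = -1
∂L/∂y = 2(y - t) = 2(-1 - 1) = -4
∂y/∂w = x = 1
∂L/∂w = -4 × 1 = -4

Claimed value: -4
Correct: The correct gradient is -4.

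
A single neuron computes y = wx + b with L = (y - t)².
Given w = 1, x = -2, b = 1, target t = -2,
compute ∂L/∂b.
∂L/∂b = 2

y = wx + b = (1)(-2) + 1 = -1
∂L/∂y = 2(y - t) = 2(-1 - -2) = 2
∂y/∂b = 1
∂L/∂b = ∂L/∂y · ∂y/∂b = 2 × 1 = 2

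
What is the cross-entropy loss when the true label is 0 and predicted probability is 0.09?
L = 0.09431

L = -0·log(0.09) - 1·log(0.91) = -log(0.91) = 0.09431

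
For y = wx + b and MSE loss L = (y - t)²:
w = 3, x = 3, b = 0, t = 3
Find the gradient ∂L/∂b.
∂L/∂b = 12

y = wx + b = (3)(3) + 0 = 9
∂L/∂y = 2(y - t) = 2(9 - 3) = 12
∂y/∂b = 1
∂L/∂b = ∂L/∂y · ∂y/∂b = 12 × 1 = 12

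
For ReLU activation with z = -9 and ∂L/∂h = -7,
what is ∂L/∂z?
∂L/∂z = 0

h = ReLU(-9) = 0
Since z < 0: ∂h/∂z = 0
∂L/∂z = ∂L/∂h · ∂h/∂z = -7 × 0 = 0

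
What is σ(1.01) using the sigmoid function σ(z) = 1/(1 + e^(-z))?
0.733

sigmoid(1.01) = 1/(1 + e^(-1.01)) = 1/(1 + 0.3642) = 0.733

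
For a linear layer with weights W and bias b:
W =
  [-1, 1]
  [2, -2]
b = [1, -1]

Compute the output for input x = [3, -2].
y = [-4, 9]

Wx = [-1×3 + 1×-2, 2×3 + -2×-2]
   = [-5, 10]
y = Wx + b = [-5 + 1, 10 + -1] = [-4, 9]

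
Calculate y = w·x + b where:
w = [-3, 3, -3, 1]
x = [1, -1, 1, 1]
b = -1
y = -9

y = (-3)(1) + (3)(-1) + (-3)(1) + (1)(1) + -1 = -9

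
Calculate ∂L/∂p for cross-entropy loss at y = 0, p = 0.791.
∂L/∂p = 4.785

∂L/∂p = -y/p + (1-y)/(1-p) = 0 + 1/0.209 = 4.785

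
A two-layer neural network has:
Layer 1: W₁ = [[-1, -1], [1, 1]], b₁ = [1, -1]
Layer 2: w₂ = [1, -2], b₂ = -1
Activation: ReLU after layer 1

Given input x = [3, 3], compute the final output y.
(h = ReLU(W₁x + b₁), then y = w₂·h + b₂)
y = -11

Layer 1 pre-activation: z₁ = [-5, 5]
After ReLU: h = [0, 5]
Layer 2 output: y = 1×0 + -2×5 + -1 = -11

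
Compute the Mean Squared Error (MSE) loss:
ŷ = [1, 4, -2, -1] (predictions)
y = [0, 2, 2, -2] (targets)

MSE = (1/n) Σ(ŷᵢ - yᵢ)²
MSE = 5.5

MSE = (1/4)((1-0)² + (4-2)² + (-2-2)² + (-1--2)²) = (1/4)(1 + 4 + 16 + 1) = 5.5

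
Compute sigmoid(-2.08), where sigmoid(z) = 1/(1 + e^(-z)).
0.1111

sigmoid(-2.08) = 1/(1 + e^(2.08)) = 1/(1 + 8.004) = 0.1111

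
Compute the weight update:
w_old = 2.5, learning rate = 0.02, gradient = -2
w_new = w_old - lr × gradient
w_new = 2.54

w_new = w - η·∂L/∂w = 2.5 - 0.02×(-2) = 2.5 - (-0.04) = 2.54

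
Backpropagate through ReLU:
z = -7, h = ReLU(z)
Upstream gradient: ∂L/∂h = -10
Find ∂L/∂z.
∂L/∂z = 0

h = ReLU(-7) = 0
Since z < 0: ∂h/∂z = 0
∂L/∂z = ∂L/∂h · ∂h/∂z = -10 × 0 = 0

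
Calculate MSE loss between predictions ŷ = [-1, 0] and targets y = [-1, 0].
MSE = 0

MSE = (1/2)((-1--1)² + (0-0)²) = (1/2)(0 + 0) = 0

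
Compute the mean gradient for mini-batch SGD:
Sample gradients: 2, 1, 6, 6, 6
Average gradient = 4.2

Average = (1/5)(2 + 1 + 6 + 6 + 6) = 21/5 = 4.2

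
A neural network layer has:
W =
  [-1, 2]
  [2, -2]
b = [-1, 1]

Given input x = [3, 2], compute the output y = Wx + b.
y = [0, 3]

Wx = [-1×3 + 2×2, 2×3 + -2×2]
   = [1, 2]
y = Wx + b = [1 + -1, 2 + 1] = [0, 3]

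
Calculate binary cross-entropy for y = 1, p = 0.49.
L = 0.7133

L = -1·log(0.49) - 0·log(0.51) = -log(0.49) = 0.7133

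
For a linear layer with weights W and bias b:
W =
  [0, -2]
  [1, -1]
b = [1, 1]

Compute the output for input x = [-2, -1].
y = [3, 0]

Wx = [0×-2 + -2×-1, 1×-2 + -1×-1]
   = [2, -1]
y = Wx + b = [2 + 1, -1 + 1] = [3, 0]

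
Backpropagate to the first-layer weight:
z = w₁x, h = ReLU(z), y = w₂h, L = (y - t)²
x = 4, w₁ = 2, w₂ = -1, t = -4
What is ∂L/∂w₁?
∂L/∂w₁ = 32

Forward pass:
z = w₁x = 2×4 = 8
h = ReLU(8) = 8
y = w₂h = -1×8 = -8

Backward pass:
∂L/∂y = 2(y - t) = 2(-8 - -4) = -8
∂y/∂h = w₂ = -1
∂h/∂z = 1 (ReLU derivative)
∂z/∂w₁ = x = 4

∂L/∂w₁ = -8 × -1 × 1 × 4 = 32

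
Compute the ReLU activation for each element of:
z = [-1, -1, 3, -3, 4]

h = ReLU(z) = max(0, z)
h = [0, 0, 3, 0, 4]

ReLU applied element-wise: max(0,-1)=0, max(0,-1)=0, max(0,3)=3, max(0,-3)=0, max(0,4)=4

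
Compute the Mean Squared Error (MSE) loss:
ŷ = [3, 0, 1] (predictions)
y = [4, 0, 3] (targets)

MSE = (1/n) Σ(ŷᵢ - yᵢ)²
MSE = 1.667

MSE = (1/3)((3-4)² + (0-0)² + (1-3)²) = (1/3)(1 + 0 + 4) = 1.667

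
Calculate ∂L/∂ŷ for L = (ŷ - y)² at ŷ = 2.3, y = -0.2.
∂L/∂ŷ = 5.0

∂L/∂ŷ = 2(ŷ - y) = 2(2.3 - -0.2) = 2(2.5) = 5.0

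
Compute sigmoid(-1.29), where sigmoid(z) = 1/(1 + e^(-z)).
0.2159

sigmoid(-1.29) = 1/(1 + e^(1.29)) = 1/(1 + 3.633) = 0.2159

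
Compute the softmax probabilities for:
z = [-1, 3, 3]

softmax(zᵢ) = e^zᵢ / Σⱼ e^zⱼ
p = [0.0091, 0.4955, 0.4955]

exp(z) = [0.3679, 20.09, 20.09]
Sum = 40.54
p = [0.0091, 0.4955, 0.4955]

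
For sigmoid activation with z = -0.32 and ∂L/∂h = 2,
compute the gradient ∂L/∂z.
∂L/∂z = 0.4874

σ(-0.32) = 0.4207
σ'(-0.32) = σ(-0.32)(1 - σ(-0.32)) = 0.4207 × 0.5793 = 0.2437
∂L/∂z = ∂L/∂h · σ'(z) = 2 × 0.2437 = 0.4874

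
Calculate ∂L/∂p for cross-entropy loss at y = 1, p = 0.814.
∂L/∂p = -1.229

∂L/∂p = -y/p + (1-y)/(1-p) = -1/0.814 + 0 = -1.229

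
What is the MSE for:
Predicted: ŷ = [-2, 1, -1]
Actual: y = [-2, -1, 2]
MSE = 4.333

MSE = (1/3)((-2--2)² + (1--1)² + (-1-2)²) = (1/3)(0 + 4 + 9) = 4.333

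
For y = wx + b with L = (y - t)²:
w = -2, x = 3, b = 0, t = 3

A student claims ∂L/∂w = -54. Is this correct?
Correct

y = (-2)(3) + 0 = -6
∂L/∂y = 2(y - t) = 2(-6 - 3) = -18
∂y/∂w = x = 3
∂L/∂w = -18 × 3 = -54

Claimed value: -54
Correct: The correct gradient is -54.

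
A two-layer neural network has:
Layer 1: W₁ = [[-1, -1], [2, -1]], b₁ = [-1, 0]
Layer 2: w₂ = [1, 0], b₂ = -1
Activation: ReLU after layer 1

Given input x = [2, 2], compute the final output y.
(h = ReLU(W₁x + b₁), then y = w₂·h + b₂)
y = -1

Layer 1 pre-activation: z₁ = [-5, 2]
After ReLU: h = [0, 2]
Layer 2 output: y = 1×0 + 0×2 + -1 = -1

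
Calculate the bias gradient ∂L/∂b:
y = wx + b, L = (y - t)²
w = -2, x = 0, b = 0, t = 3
∂L/∂b = -6

y = wx + b = (-2)(0) + 0 = 0
∂L/∂y = 2(y - t) = 2(0 - 3) = -6
∂y/∂b = 1
∂L/∂b = ∂L/∂y · ∂y/∂b = -6 × 1 = -6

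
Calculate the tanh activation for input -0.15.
-0.1489

tanh(-0.15) = (e^(-0.15) - e^(0.15))/(e^(-0.15) + e^(0.15)) = -0.1489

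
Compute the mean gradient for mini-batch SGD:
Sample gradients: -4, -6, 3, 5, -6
Average gradient = -1.6

Average = (1/5)(-4 + -6 + 3 + 5 + -6) = -8/5 = -1.6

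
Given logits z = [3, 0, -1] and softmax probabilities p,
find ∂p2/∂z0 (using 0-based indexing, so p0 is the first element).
∂p2/∂z0 = -0.01605

p = softmax(z) = [0.9362, 0.04661, 0.01715]
p2 = 0.01715, p0 = 0.9362

∂p2/∂z0 = -p2 × p0 = -0.01715 × 0.9362 = -0.01605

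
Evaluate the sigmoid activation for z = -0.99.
0.2709

sigmoid(-0.99) = 1/(1 + e^(0.99)) = 1/(1 + 2.691) = 0.2709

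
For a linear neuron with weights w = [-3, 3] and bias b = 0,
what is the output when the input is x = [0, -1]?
y = -3

y = (-3)(0) + (3)(-1) + 0 = -3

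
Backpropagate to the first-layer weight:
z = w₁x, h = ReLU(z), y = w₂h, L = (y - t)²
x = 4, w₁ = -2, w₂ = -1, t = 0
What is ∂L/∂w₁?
∂L/∂w₁ = 0

Forward pass:
z = w₁x = -2×4 = -8
h = ReLU(-8) = 0
y = w₂h = -1×0 = 0

Backward pass:
∂L/∂y = 2(y - t) = 2(0 - 0) = 0
∂y/∂h = w₂ = -1
∂h/∂z = 0 (ReLU derivative)
∂z/∂w₁ = x = 4

∂L/∂w₁ = 0 × -1 × 0 × 4 = 0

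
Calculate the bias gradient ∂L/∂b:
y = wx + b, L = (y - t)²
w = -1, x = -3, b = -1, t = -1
∂L/∂b = 6

y = wx + b = (-1)(-3) + -1 = 2
∂L/∂y = 2(y - t) = 2(2 - -1) = 6
∂y/∂b = 1
∂L/∂b = ∂L/∂y · ∂y/∂b = 6 × 1 = 6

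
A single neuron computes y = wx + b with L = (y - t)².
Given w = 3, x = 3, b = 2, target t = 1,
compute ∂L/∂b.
∂L/∂b = 20

y = wx + b = (3)(3) + 2 = 11
∂L/∂y = 2(y - t) = 2(11 - 1) = 20
∂y/∂b = 1
∂L/∂b = ∂L/∂y · ∂y/∂b = 20 × 1 = 20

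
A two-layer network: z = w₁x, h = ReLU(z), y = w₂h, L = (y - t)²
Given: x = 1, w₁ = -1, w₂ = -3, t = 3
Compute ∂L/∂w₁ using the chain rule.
∂L/∂w₁ = 0

Forward pass:
z = w₁x = -1×1 = -1
h = ReLU(-1) = 0
y = w₂h = -3×0 = 0

Backward pass:
∂L/∂y = 2(y - t) = 2(0 - 3) = -6
∂y/∂h = w₂ = -3
∂h/∂z = 0 (ReLU derivative)
∂z/∂w₁ = x = 1

∂L/∂w₁ = -6 × -3 × 0 × 1 = 0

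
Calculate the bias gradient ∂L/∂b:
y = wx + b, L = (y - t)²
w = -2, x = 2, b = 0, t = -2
∂L/∂b = -4

y = wx + b = (-2)(2) + 0 = -4
∂L/∂y = 2(y - t) = 2(-4 - -2) = -4
∂y/∂b = 1
∂L/∂b = ∂L/∂y · ∂y/∂b = -4 × 1 = -4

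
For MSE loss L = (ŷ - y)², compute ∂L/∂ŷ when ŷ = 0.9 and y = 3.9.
∂L/∂ŷ = -6.0

∂L/∂ŷ = 2(ŷ - y) = 2(0.9 - 3.9) = 2(-3.0) = -6.0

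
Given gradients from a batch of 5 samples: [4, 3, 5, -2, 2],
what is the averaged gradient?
Average gradient = 2.4

Average = (1/5)(4 + 3 + 5 + -2 + 2) = 12/5 = 2.4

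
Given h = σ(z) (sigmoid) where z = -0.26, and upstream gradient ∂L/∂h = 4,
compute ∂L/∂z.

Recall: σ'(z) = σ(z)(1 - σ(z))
∂L/∂z = 0.9833

σ(-0.26) = 0.4354
σ'(-0.26) = σ(-0.26)(1 - σ(-0.26)) = 0.4354 × 0.5646 = 0.2458
∂L/∂z = ∂L/∂h · σ'(z) = 4 × 0.2458 = 0.9833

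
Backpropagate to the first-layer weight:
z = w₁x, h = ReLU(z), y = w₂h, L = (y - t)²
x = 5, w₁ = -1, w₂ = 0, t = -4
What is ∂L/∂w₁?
∂L/∂w₁ = 0

Forward pass:
z = w₁x = -1×5 = -5
h = ReLU(-5) = 0
y = w₂h = 0×0 = 0

Backward pass:
∂L/∂y = 2(y - t) = 2(0 - -4) = 8
∂y/∂h = w₂ = 0
∂h/∂z = 0 (ReLU derivative)
∂z/∂w₁ = x = 5

∂L/∂w₁ = 8 × 0 × 0 × 5 = 0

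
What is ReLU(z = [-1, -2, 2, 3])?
h = [0, 0, 2, 3]

ReLU applied element-wise: max(0,-1)=0, max(0,-2)=0, max(0,2)=2, max(0,3)=3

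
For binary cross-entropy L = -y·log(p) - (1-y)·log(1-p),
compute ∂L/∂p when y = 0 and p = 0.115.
∂L/∂p = 1.13

∂L/∂p = -y/p + (1-y)/(1-p) = 0 + 1/0.885 = 1.13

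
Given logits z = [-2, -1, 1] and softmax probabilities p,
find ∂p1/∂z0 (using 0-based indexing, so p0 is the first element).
∂p1/∂z0 = -0.004797

p = softmax(z) = [0.04201, 0.1142, 0.8438]
p1 = 0.1142, p0 = 0.04201

∂p1/∂z0 = -p1 × p0 = -0.1142 × 0.04201 = -0.004797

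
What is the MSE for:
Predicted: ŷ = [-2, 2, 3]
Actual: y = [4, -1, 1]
MSE = 16.33

MSE = (1/3)((-2-4)² + (2--1)² + (3-1)²) = (1/3)(36 + 9 + 4) = 16.33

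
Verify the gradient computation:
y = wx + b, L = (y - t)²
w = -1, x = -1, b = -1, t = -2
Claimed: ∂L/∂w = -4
Correct

y = (-1)(-1) + -1 = 0
∂L/∂y = 2(y - t) = 2(0 - -2) = 4
∂y/∂w = x = -1
∂L/∂w = 4 × -1 = -4

Claimed value: -4
Correct: The correct gradient is -4.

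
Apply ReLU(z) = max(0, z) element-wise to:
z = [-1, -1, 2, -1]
h = [0, 0, 2, 0]

ReLU applied element-wise: max(0,-1)=0, max(0,-1)=0, max(0,2)=2, max(0,-1)=0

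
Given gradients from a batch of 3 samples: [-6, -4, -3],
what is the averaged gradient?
Average gradient = -4.333

Average = (1/3)(-6 + -4 + -3) = -13/3 = -4.333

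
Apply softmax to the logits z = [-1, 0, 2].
p = [0.042, 0.1142, 0.8438]

exp(z) = [0.3679, 1, 7.389]
Sum = 8.757
p = [0.042, 0.1142, 0.8438]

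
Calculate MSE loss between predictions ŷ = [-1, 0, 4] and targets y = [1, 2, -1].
MSE = 11

MSE = (1/3)((-1-1)² + (0-2)² + (4--1)²) = (1/3)(4 + 4 + 25) = 11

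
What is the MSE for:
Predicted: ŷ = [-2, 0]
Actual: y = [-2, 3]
MSE = 4.5

MSE = (1/2)((-2--2)² + (0-3)²) = (1/2)(0 + 9) = 4.5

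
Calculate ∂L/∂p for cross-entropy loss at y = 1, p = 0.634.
∂L/∂p = -1.577

∂L/∂p = -y/p + (1-y)/(1-p) = -1/0.634 + 0 = -1.577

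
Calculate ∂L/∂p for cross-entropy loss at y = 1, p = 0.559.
∂L/∂p = -1.789

∂L/∂p = -y/p + (1-y)/(1-p) = -1/0.559 + 0 = -1.789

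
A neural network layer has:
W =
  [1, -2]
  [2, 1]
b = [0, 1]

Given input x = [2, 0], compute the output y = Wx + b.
y = [2, 5]

Wx = [1×2 + -2×0, 2×2 + 1×0]
   = [2, 4]
y = Wx + b = [2 + 0, 4 + 1] = [2, 5]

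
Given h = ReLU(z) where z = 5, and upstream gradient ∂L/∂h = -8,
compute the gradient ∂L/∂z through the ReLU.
∂L/∂z = -8

h = ReLU(5) = 5
Since z > 0: ∂h/∂z = 1
∂L/∂z = ∂L/∂h · ∂h/∂z = -8 × 1 = -8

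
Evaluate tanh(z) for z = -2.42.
-0.9843

tanh(-2.42) = (e^(-2.42) - e^(2.42))/(e^(-2.42) + e^(2.42)) = -0.9843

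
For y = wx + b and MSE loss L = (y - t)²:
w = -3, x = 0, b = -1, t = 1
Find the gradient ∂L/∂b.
∂L/∂b = -4

y = wx + b = (-3)(0) + -1 = -1
∂L/∂y = 2(y - t) = 2(-1 - 1) = -4
∂y/∂b = 1
∂L/∂b = ∂L/∂y · ∂y/∂b = -4 × 1 = -4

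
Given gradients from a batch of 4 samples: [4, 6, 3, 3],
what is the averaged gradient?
Average gradient = 4

Average = (1/4)(4 + 6 + 3 + 3) = 16/4 = 4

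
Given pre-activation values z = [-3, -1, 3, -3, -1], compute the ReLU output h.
h = [0, 0, 3, 0, 0]

ReLU applied element-wise: max(0,-3)=0, max(0,-1)=0, max(0,3)=3, max(0,-3)=0, max(0,-1)=0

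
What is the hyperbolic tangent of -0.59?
-0.5299

tanh(-0.59) = (e^(-0.59) - e^(0.59))/(e^(-0.59) + e^(0.59)) = -0.5299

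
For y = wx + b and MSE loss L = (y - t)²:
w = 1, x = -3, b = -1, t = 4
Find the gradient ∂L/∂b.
∂L/∂b = -16

y = wx + b = (1)(-3) + -1 = -4
∂L/∂y = 2(y - t) = 2(-4 - 4) = -16
∂y/∂b = 1
∂L/∂b = ∂L/∂y · ∂y/∂b = -16 × 1 = -16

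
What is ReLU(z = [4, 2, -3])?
h = [4, 2, 0]

ReLU applied element-wise: max(0,4)=4, max(0,2)=2, max(0,-3)=0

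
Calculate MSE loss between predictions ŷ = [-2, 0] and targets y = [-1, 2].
MSE = 2.5

MSE = (1/2)((-2--1)² + (0-2)²) = (1/2)(1 + 4) = 2.5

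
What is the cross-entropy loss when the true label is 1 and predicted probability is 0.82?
L = 0.1985

L = -1·log(0.82) - 0·log(0.18) = -log(0.82) = 0.1985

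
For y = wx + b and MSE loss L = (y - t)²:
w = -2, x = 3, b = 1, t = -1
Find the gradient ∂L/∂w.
∂L/∂w = -24

y = wx + b = (-2)(3) + 1 = -5
∂L/∂y = 2(y - t) = 2(-5 - -1) = -8
∂y/∂w = x = 3
∂L/∂w = ∂L/∂y · ∂y/∂w = -8 × 3 = -24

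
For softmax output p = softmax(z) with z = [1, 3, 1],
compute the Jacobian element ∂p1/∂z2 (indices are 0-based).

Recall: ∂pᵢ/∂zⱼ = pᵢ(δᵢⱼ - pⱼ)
∂p1/∂z2 = -0.08382

p = softmax(z) = [0.1065, 0.787, 0.1065]
p1 = 0.787, p2 = 0.1065

∂p1/∂z2 = -p1 × p2 = -0.787 × 0.1065 = -0.08382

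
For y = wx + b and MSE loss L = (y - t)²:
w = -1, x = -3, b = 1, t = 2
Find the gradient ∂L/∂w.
∂L/∂w = -12

y = wx + b = (-1)(-3) + 1 = 4
∂L/∂y = 2(y - t) = 2(4 - 2) = 4
∂y/∂w = x = -3
∂L/∂w = ∂L/∂y · ∂y/∂w = 4 × -3 = -12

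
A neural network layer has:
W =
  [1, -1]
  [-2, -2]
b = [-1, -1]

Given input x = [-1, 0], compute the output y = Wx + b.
y = [-2, 1]

Wx = [1×-1 + -1×0, -2×-1 + -2×0]
   = [-1, 2]
y = Wx + b = [-1 + -1, 2 + -1] = [-2, 1]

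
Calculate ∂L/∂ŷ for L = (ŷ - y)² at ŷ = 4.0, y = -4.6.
∂L/∂ŷ = 17.2

∂L/∂ŷ = 2(ŷ - y) = 2(4.0 - -4.6) = 2(8.6) = 17.2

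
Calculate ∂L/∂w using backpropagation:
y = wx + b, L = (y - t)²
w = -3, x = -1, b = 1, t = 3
∂L/∂w = -2

y = wx + b = (-3)(-1) + 1 = 4
∂L/∂y = 2(y - t) = 2(4 - 3) = 2
∂y/∂w = x = -1
∂L/∂w = ∂L/∂y · ∂y/∂w = 2 × -1 = -2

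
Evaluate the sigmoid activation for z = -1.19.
0.2333

sigmoid(-1.19) = 1/(1 + e^(1.19)) = 1/(1 + 3.287) = 0.2333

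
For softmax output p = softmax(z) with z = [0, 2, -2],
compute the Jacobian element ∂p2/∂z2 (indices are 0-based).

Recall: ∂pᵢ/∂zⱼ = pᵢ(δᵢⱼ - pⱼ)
∂p2/∂z2 = 0.01562

p = softmax(z) = [0.1173, 0.8668, 0.01588]
p2 = 0.01588

∂p2/∂z2 = p2(1 - p2) = 0.01588 × (1 - 0.01588) = 0.01562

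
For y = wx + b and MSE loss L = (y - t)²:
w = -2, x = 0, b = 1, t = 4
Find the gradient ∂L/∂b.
∂L/∂b = -6

y = wx + b = (-2)(0) + 1 = 1
∂L/∂y = 2(y - t) = 2(1 - 4) = -6
∂y/∂b = 1
∂L/∂b = ∂L/∂y · ∂y/∂b = -6 × 1 = -6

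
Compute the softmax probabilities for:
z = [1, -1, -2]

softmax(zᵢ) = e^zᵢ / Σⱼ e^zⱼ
p = [0.8438, 0.1142, 0.042]

exp(z) = [2.718, 0.3679, 0.1353]
Sum = 3.221
p = [0.8438, 0.1142, 0.042]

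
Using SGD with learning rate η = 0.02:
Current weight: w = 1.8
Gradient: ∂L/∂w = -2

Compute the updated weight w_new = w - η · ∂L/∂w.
w_new = 1.84

w_new = w - η·∂L/∂w = 1.8 - 0.02×(-2) = 1.8 - (-0.04) = 1.84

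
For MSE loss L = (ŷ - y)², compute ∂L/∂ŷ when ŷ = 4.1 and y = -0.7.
∂L/∂ŷ = 9.6

∂L/∂ŷ = 2(ŷ - y) = 2(4.1 - -0.7) = 2(4.8) = 9.6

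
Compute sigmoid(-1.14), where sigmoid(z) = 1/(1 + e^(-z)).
0.2423

sigmoid(-1.14) = 1/(1 + e^(1.14)) = 1/(1 + 3.127) = 0.2423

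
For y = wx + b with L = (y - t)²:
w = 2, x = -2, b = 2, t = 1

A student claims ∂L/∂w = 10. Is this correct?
Incorrect

y = (2)(-2) + 2 = -2
∂L/∂y = 2(y - t) = 2(-2 - 1) = -6
∂y/∂w = x = -2
∂L/∂w = -6 × -2 = 12

Claimed value: 10
Incorrect: The correct gradient is 12.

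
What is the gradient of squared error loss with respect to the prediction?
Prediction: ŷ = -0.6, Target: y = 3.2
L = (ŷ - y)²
∂L/∂ŷ = -7.6

∂L/∂ŷ = 2(ŷ - y) = 2(-0.6 - 3.2) = 2(-3.8) = -7.6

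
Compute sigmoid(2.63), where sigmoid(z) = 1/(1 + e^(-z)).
0.9328

sigmoid(2.63) = 1/(1 + e^(-2.63)) = 1/(1 + 0.07208) = 0.9328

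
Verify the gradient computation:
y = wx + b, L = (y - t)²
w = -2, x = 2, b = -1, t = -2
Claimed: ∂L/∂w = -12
Correct

y = (-2)(2) + -1 = -5
∂L/∂y = 2(y - t) = 2(-5 - -2) = -6
∂y/∂w = x = 2
∂L/∂w = -6 × 2 = -12

Claimed value: -12
Correct: The correct gradient is -12.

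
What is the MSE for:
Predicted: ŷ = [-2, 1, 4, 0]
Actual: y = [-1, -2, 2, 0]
MSE = 3.5

MSE = (1/4)((-2--1)² + (1--2)² + (4-2)² + (0-0)²) = (1/4)(1 + 9 + 4 + 0) = 3.5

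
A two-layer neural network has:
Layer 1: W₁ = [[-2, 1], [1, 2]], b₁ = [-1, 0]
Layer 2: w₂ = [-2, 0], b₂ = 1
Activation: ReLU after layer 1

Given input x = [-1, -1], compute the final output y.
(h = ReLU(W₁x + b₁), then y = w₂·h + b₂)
y = 1

Layer 1 pre-activation: z₁ = [0, -3]
After ReLU: h = [0, 0]
Layer 2 output: y = -2×0 + 0×0 + 1 = 1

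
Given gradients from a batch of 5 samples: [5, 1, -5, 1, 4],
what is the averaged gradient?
Average gradient = 1.2

Average = (1/5)(5 + 1 + -5 + 1 + 4) = 6/5 = 1.2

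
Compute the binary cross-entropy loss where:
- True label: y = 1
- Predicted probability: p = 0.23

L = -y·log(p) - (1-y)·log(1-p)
L = 1.47

L = -1·log(0.23) - 0·log(0.77) = -log(0.23) = 1.47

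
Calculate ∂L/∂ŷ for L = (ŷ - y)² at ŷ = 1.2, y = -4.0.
∂L/∂ŷ = 10.4

∂L/∂ŷ = 2(ŷ - y) = 2(1.2 - -4.0) = 2(5.2) = 10.4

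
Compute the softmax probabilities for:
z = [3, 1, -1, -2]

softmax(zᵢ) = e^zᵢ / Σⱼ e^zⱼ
p = [0.8618, 0.1166, 0.0158, 0.0058]

exp(z) = [20.09, 2.718, 0.3679, 0.1353]
Sum = 23.31
p = [0.8618, 0.1166, 0.0158, 0.0058]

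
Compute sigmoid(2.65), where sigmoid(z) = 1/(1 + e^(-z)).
0.934

sigmoid(2.65) = 1/(1 + e^(-2.65)) = 1/(1 + 0.07065) = 0.934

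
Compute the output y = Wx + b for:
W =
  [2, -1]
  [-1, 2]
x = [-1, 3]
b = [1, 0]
y = [-4, 7]

Wx = [2×-1 + -1×3, -1×-1 + 2×3]
   = [-5, 7]
y = Wx + b = [-5 + 1, 7 + 0] = [-4, 7]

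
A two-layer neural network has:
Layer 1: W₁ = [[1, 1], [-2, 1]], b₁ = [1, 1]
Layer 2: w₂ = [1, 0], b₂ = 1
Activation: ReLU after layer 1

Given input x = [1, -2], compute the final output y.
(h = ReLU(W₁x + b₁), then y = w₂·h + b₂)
y = 1

Layer 1 pre-activation: z₁ = [0, -3]
After ReLU: h = [0, 0]
Layer 2 output: y = 1×0 + 0×0 + 1 = 1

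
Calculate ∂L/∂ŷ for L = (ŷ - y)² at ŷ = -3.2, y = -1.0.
∂L/∂ŷ = -4.4

∂L/∂ŷ = 2(ŷ - y) = 2(-3.2 - -1.0) = 2(-2.2) = -4.4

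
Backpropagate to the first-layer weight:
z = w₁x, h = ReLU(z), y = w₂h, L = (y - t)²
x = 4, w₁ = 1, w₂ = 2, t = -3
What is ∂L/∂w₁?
∂L/∂w₁ = 176

Forward pass:
z = w₁x = 1×4 = 4
h = ReLU(4) = 4
y = w₂h = 2×4 = 8

Backward pass:
∂L/∂y = 2(y - t) = 2(8 - -3) = 22
∂y/∂h = w₂ = 2
∂h/∂z = 1 (ReLU derivative)
∂z/∂w₁ = x = 4

∂L/∂w₁ = 22 × 2 × 1 × 4 = 176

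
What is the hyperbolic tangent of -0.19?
-0.1877

tanh(-0.19) = (e^(-0.19) - e^(0.19))/(e^(-0.19) + e^(0.19)) = -0.1877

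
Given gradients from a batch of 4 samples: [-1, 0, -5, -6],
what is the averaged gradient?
Average gradient = -3

Average = (1/4)(-1 + 0 + -5 + -6) = -12/4 = -3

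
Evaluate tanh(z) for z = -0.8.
-0.664

tanh(-0.8) = (e^(-0.8) - e^(0.8))/(e^(-0.8) + e^(0.8)) = -0.664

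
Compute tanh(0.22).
0.2165

tanh(0.22) = (e^(0.22) - e^(-0.22))/(e^(0.22) + e^(-0.22)) = 0.2165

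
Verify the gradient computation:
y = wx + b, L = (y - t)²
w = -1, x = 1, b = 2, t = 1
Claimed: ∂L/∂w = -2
Incorrect

y = (-1)(1) + 2 = 1
∂L/∂y = 2(y - t) = 2(1 - 1) = 0
∂y/∂w = x = 1
∂L/∂w = 0 × 1 = 0

Claimed value: -2
Incorrect: The correct gradient is 0.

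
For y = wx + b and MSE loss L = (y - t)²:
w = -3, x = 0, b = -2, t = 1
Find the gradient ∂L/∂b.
∂L/∂b = -6

y = wx + b = (-3)(0) + -2 = -2
∂L/∂y = 2(y - t) = 2(-2 - 1) = -6
∂y/∂b = 1
∂L/∂b = ∂L/∂y · ∂y/∂b = -6 × 1 = -6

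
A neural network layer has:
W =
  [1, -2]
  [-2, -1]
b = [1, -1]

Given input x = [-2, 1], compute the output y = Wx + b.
y = [-3, 2]

Wx = [1×-2 + -2×1, -2×-2 + -1×1]
   = [-4, 3]
y = Wx + b = [-4 + 1, 3 + -1] = [-3, 2]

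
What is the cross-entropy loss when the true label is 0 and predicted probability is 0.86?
L = 1.966

L = -0·log(0.86) - 1·log(0.14) = -log(0.14) = 1.966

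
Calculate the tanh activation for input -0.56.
-0.508

tanh(-0.56) = (e^(-0.56) - e^(0.56))/(e^(-0.56) + e^(0.56)) = -0.508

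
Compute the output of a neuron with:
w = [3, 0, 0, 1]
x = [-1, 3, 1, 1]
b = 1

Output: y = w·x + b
y = -1

y = (3)(-1) + (0)(3) + (0)(1) + (1)(1) + 1 = -1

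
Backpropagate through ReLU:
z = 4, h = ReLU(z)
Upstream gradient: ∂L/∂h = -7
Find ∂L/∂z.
∂L/∂z = -7

h = ReLU(4) = 4
Since z > 0: ∂h/∂z = 1
∂L/∂z = ∂L/∂h · ∂h/∂z = -7 × 1 = -7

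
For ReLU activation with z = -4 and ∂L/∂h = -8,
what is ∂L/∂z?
∂L/∂z = 0

h = ReLU(-4) = 0
Since z < 0: ∂h/∂z = 0
∂L/∂z = ∂L/∂h · ∂h/∂z = -8 × 0 = 0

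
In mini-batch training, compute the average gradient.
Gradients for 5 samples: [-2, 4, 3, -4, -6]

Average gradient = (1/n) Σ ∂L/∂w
Average gradient = -1

Average = (1/5)(-2 + 4 + 3 + -4 + -6) = -5/5 = -1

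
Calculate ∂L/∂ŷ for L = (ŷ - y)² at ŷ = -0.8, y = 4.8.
∂L/∂ŷ = -11.2

∂L/∂ŷ = 2(ŷ - y) = 2(-0.8 - 4.8) = 2(-5.6) = -11.2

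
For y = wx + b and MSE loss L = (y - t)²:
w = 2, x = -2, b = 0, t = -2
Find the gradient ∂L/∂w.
∂L/∂w = 8

y = wx + b = (2)(-2) + 0 = -4
∂L/∂y = 2(y - t) = 2(-4 - -2) = -4
∂y/∂w = x = -2
∂L/∂w = ∂L/∂y · ∂y/∂w = -4 × -2 = 8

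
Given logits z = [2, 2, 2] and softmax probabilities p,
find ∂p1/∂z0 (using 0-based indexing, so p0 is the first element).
∂p1/∂z0 = -0.1111

p = softmax(z) = [0.3333, 0.3333, 0.3333]
p1 = 0.3333, p0 = 0.3333

∂p1/∂z0 = -p1 × p0 = -0.3333 × 0.3333 = -0.1111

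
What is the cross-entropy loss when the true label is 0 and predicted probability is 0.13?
L = 0.1393

L = -0·log(0.13) - 1·log(0.87) = -log(0.87) = 0.1393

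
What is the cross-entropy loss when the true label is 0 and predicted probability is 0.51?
L = 0.7133

L = -0·log(0.51) - 1·log(0.49) = -log(0.49) = 0.7133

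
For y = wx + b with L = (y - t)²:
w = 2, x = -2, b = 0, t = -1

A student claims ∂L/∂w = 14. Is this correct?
Incorrect

y = (2)(-2) + 0 = -4
∂L/∂y = 2(y - t) = 2(-4 - -1) = -6
∂y/∂w = x = -2
∂L/∂w = -6 × -2 = 12

Claimed value: 14
Incorrect: The correct gradient is 12.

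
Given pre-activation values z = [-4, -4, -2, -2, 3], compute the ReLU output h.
h = [0, 0, 0, 0, 3]

ReLU applied element-wise: max(0,-4)=0, max(0,-4)=0, max(0,-2)=0, max(0,-2)=0, max(0,3)=3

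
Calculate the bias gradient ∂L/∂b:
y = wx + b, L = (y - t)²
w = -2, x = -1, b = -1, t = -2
∂L/∂b = 6

y = wx + b = (-2)(-1) + -1 = 1
∂L/∂y = 2(y - t) = 2(1 - -2) = 6
∂y/∂b = 1
∂L/∂b = ∂L/∂y · ∂y/∂b = 6 × 1 = 6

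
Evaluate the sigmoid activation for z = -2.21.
0.09886

sigmoid(-2.21) = 1/(1 + e^(2.21)) = 1/(1 + 9.116) = 0.09886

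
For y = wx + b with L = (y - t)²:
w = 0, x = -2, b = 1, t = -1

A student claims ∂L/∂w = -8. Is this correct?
Correct

y = (0)(-2) + 1 = 1
∂L/∂y = 2(y - t) = 2(1 - -1) = 4
∂y/∂w = x = -2
∂L/∂w = 4 × -2 = -8

Claimed value: -8
Correct: The correct gradient is -8.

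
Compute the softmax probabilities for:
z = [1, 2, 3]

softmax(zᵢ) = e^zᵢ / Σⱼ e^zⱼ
p = [0.09, 0.2447, 0.6652]

exp(z) = [2.718, 7.389, 20.09]
Sum = 30.19
p = [0.09, 0.2447, 0.6652]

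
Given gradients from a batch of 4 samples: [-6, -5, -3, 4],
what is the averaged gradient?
Average gradient = -2.5

Average = (1/4)(-6 + -5 + -3 + 4) = -10/4 = -2.5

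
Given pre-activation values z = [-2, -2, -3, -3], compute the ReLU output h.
h = [0, 0, 0, 0]

ReLU applied element-wise: max(0,-2)=0, max(0,-2)=0, max(0,-3)=0, max(0,-3)=0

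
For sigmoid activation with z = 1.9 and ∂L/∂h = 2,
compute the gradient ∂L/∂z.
∂L/∂z = 0.2264

σ(1.9) = 0.8699
σ'(1.9) = σ(1.9)(1 - σ(1.9)) = 0.8699 × 0.1301 = 0.1132
∂L/∂z = ∂L/∂h · σ'(z) = 2 × 0.1132 = 0.2264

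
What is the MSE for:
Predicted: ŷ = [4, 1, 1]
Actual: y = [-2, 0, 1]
MSE = 12.33

MSE = (1/3)((4--2)² + (1-0)² + (1-1)²) = (1/3)(36 + 1 + 0) = 12.33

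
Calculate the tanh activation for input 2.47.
0.9858

tanh(2.47) = (e^(2.47) - e^(-2.47))/(e^(2.47) + e^(-2.47)) = 0.9858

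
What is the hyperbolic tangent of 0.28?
0.2729

tanh(0.28) = (e^(0.28) - e^(-0.28))/(e^(0.28) + e^(-0.28)) = 0.2729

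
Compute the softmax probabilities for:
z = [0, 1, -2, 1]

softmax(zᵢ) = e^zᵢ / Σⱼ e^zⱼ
p = [0.1522, 0.4136, 0.0206, 0.4136]

exp(z) = [1, 2.718, 0.1353, 2.718]
Sum = 6.572
p = [0.1522, 0.4136, 0.0206, 0.4136]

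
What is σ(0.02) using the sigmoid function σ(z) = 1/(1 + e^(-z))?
0.505

sigmoid(0.02) = 1/(1 + e^(-0.02)) = 1/(1 + 0.9802) = 0.505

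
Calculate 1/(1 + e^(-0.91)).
0.713

sigmoid(0.91) = 1/(1 + e^(-0.91)) = 1/(1 + 0.4025) = 0.713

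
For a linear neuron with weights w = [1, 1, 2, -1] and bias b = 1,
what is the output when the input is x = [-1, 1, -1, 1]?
y = -2

y = (1)(-1) + (1)(1) + (2)(-1) + (-1)(1) + 1 = -2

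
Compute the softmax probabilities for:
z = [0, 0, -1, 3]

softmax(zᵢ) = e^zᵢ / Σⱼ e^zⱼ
p = [0.0445, 0.0445, 0.0164, 0.8945]

exp(z) = [1, 1, 0.3679, 20.09]
Sum = 22.45
p = [0.0445, 0.0445, 0.0164, 0.8945]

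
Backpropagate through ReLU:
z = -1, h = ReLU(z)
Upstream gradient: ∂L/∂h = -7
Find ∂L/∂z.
∂L/∂z = 0

h = ReLU(-1) = 0
Since z < 0: ∂h/∂z = 0
∂L/∂z = ∂L/∂h · ∂h/∂z = -7 × 0 = 0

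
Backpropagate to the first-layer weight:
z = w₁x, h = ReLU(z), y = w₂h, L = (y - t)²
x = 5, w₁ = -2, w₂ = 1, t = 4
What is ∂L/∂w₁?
∂L/∂w₁ = 0

Forward pass:
z = w₁x = -2×5 = -10
h = ReLU(-10) = 0
y = w₂h = 1×0 = 0

Backward pass:
∂L/∂y = 2(y - t) = 2(0 - 4) = -8
∂y/∂h = w₂ = 1
∂h/∂z = 0 (ReLU derivative)
∂z/∂w₁ = x = 5

∂L/∂w₁ = -8 × 1 × 0 × 5 = 0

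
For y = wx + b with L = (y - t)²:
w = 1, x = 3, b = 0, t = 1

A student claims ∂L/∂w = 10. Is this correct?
Incorrect

y = (1)(3) + 0 = 3
∂L/∂y = 2(y - t) = 2(3 - 1) = 4
∂y/∂w = x = 3
∂L/∂w = 4 × 3 = 12

Claimed value: 10
Incorrect: The correct gradient is 12.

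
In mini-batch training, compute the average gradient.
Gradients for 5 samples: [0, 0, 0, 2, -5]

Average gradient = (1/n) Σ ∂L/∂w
Average gradient = -0.6

Average = (1/5)(0 + 0 + 0 + 2 + -5) = -3/5 = -0.6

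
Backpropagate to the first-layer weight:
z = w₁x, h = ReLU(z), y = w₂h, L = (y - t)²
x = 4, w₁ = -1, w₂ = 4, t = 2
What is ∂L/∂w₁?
∂L/∂w₁ = 0

Forward pass:
z = w₁x = -1×4 = -4
h = ReLU(-4) = 0
y = w₂h = 4×0 = 0

Backward pass:
∂L/∂y = 2(y - t) = 2(0 - 2) = -4
∂y/∂h = w₂ = 4
∂h/∂z = 0 (ReLU derivative)
∂z/∂w₁ = x = 4

∂L/∂w₁ = -4 × 4 × 0 × 4 = 0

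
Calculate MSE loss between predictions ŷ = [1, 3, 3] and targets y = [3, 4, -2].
MSE = 10

MSE = (1/3)((1-3)² + (3-4)² + (3--2)²) = (1/3)(4 + 1 + 25) = 10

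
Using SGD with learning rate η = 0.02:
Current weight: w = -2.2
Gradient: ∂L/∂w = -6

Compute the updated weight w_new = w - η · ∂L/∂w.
w_new = -2.08

w_new = w - η·∂L/∂w = -2.2 - 0.02×(-6) = -2.2 - (-0.12) = -2.08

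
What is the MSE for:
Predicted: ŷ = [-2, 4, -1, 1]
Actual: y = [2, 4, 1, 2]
MSE = 5.25

MSE = (1/4)((-2-2)² + (4-4)² + (-1-1)² + (1-2)²) = (1/4)(16 + 0 + 4 + 1) = 5.25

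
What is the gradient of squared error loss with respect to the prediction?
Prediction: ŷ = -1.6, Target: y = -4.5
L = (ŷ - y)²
∂L/∂ŷ = 5.8

∂L/∂ŷ = 2(ŷ - y) = 2(-1.6 - -4.5) = 2(2.9) = 5.8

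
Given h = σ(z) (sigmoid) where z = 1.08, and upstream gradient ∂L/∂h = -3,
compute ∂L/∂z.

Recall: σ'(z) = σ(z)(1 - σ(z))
∂L/∂z = -0.5677

σ(1.08) = 0.7465
σ'(1.08) = σ(1.08)(1 - σ(1.08)) = 0.7465 × 0.2535 = 0.1892
∂L/∂z = ∂L/∂h · σ'(z) = -3 × 0.1892 = -0.5677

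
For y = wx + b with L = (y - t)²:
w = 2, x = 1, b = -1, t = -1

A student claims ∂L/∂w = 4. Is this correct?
Correct

y = (2)(1) + -1 = 1
∂L/∂y = 2(y - t) = 2(1 - -1) = 4
∂y/∂w = x = 1
∂L/∂w = 4 × 1 = 4

Claimed value: 4
Correct: The correct gradient is 4.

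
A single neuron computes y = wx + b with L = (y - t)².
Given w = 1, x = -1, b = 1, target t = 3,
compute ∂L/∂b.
∂L/∂b = -6

y = wx + b = (1)(-1) + 1 = 0
∂L/∂y = 2(y - t) = 2(0 - 3) = -6
∂y/∂b = 1
∂L/∂b = ∂L/∂y · ∂y/∂b = -6 × 1 = -6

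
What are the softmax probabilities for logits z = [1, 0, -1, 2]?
p = [0.2369, 0.0871, 0.0321, 0.6439]

exp(z) = [2.718, 1, 0.3679, 7.389]
Sum = 11.48
p = [0.2369, 0.0871, 0.0321, 0.6439]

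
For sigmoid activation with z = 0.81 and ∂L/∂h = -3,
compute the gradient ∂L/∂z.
∂L/∂z = -0.6393

σ(0.81) = 0.6921
σ'(0.81) = σ(0.81)(1 - σ(0.81)) = 0.6921 × 0.3079 = 0.2131
∂L/∂z = ∂L/∂h · σ'(z) = -3 × 0.2131 = -0.6393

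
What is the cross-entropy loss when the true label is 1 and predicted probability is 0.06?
L = 2.813

L = -1·log(0.06) - 0·log(0.94) = -log(0.06) = 2.813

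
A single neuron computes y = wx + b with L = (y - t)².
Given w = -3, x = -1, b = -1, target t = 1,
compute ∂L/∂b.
∂L/∂b = 2

y = wx + b = (-3)(-1) + -1 = 2
∂L/∂y = 2(y - t) = 2(2 - 1) = 2
∂y/∂b = 1
∂L/∂b = ∂L/∂y · ∂y/∂b = 2 × 1 = 2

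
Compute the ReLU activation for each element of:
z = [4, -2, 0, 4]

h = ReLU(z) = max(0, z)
h = [4, 0, 0, 4]

ReLU applied element-wise: max(0,4)=4, max(0,-2)=0, max(0,0)=0, max(0,4)=4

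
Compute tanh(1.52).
0.9087

tanh(1.52) = (e^(1.52) - e^(-1.52))/(e^(1.52) + e^(-1.52)) = 0.9087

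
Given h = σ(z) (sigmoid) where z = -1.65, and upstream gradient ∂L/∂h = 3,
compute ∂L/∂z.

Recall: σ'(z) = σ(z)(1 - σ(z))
∂L/∂z = 0.4055

σ(-1.65) = 0.1611
σ'(-1.65) = σ(-1.65)(1 - σ(-1.65)) = 0.1611 × 0.8389 = 0.1352
∂L/∂z = ∂L/∂h · σ'(z) = 3 × 0.1352 = 0.4055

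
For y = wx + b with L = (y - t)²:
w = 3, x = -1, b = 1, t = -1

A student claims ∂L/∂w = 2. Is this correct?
Correct

y = (3)(-1) + 1 = -2
∂L/∂y = 2(y - t) = 2(-2 - -1) = -2
∂y/∂w = x = -1
∂L/∂w = -2 × -1 = 2

Claimed value: 2
Correct: The correct gradient is 2.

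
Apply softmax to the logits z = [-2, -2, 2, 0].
p = [0.0156, 0.0156, 0.8533, 0.1155]

exp(z) = [0.1353, 0.1353, 7.389, 1]
Sum = 8.66
p = [0.0156, 0.0156, 0.8533, 0.1155]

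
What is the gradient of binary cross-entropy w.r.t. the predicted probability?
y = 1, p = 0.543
∂L/∂p = -1.842

∂L/∂p = -y/p + (1-y)/(1-p) = -1/0.543 + 0 = -1.842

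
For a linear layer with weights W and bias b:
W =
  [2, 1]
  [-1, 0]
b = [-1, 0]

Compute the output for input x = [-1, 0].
y = [-3, 1]

Wx = [2×-1 + 1×0, -1×-1 + 0×0]
   = [-2, 1]
y = Wx + b = [-2 + -1, 1 + 0] = [-3, 1]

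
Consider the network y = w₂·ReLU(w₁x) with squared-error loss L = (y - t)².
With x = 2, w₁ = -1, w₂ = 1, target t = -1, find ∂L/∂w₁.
∂L/∂w₁ = 0

Forward pass:
z = w₁x = -1×2 = -2
h = ReLU(-2) = 0
y = w₂h = 1×0 = 0

Backward pass:
∂L/∂y = 2(y - t) = 2(0 - -1) = 2
∂y/∂h = w₂ = 1
∂h/∂z = 0 (ReLU derivative)
∂z/∂w₁ = x = 2

∂L/∂w₁ = 2 × 1 × 0 × 2 = 0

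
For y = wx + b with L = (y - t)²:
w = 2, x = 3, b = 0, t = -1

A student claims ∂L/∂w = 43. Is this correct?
Incorrect

y = (2)(3) + 0 = 6
∂L/∂y = 2(y - t) = 2(6 - -1) = 14
∂y/∂w = x = 3
∂L/∂w = 14 × 3 = 42

Claimed value: 43
Incorrect: The correct gradient is 42.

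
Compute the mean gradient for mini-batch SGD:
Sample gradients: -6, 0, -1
Average gradient = -2.333

Average = (1/3)(-6 + 0 + -1) = -7/3 = -2.333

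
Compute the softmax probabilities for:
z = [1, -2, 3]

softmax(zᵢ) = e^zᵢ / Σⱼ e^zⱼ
p = [0.1185, 0.0059, 0.8756]

exp(z) = [2.718, 0.1353, 20.09]
Sum = 22.94
p = [0.1185, 0.0059, 0.8756]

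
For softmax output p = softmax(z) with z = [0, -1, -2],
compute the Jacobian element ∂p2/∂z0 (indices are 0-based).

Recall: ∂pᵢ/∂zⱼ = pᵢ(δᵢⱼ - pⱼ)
∂p2/∂z0 = -0.05989

p = softmax(z) = [0.6652, 0.2447, 0.09003]
p2 = 0.09003, p0 = 0.6652

∂p2/∂z0 = -p2 × p0 = -0.09003 × 0.6652 = -0.05989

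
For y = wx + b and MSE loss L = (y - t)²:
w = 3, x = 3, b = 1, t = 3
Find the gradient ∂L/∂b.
∂L/∂b = 14

y = wx + b = (3)(3) + 1 = 10
∂L/∂y = 2(y - t) = 2(10 - 3) = 14
∂y/∂b = 1
∂L/∂b = ∂L/∂y · ∂y/∂b = 14 × 1 = 14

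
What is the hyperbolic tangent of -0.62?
-0.5511

tanh(-0.62) = (e^(-0.62) - e^(0.62))/(e^(-0.62) + e^(0.62)) = -0.5511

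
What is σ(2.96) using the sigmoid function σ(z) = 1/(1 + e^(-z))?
0.9507

sigmoid(2.96) = 1/(1 + e^(-2.96)) = 1/(1 + 0.05182) = 0.9507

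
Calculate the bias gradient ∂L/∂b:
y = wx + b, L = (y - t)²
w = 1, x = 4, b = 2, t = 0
∂L/∂b = 12

y = wx + b = (1)(4) + 2 = 6
∂L/∂y = 2(y - t) = 2(6 - 0) = 12
∂y/∂b = 1
∂L/∂b = ∂L/∂y · ∂y/∂b = 12 × 1 = 12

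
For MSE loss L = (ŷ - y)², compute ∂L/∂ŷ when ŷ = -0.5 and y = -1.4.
∂L/∂ŷ = 1.8

∂L/∂ŷ = 2(ŷ - y) = 2(-0.5 - -1.4) = 2(0.9) = 1.8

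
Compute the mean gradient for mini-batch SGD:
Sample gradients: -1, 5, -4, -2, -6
Average gradient = -1.6

Average = (1/5)(-1 + 5 + -4 + -2 + -6) = -8/5 = -1.6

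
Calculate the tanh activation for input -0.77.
-0.6469

tanh(-0.77) = (e^(-0.77) - e^(0.77))/(e^(-0.77) + e^(0.77)) = -0.6469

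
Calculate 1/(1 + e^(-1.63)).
0.8362

sigmoid(1.63) = 1/(1 + e^(-1.63)) = 1/(1 + 0.1959) = 0.8362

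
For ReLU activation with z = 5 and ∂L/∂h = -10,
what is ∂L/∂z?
∂L/∂z = -10

h = ReLU(5) = 5
Since z > 0: ∂h/∂z = 1
∂L/∂z = ∂L/∂h · ∂h/∂z = -10 × 1 = -10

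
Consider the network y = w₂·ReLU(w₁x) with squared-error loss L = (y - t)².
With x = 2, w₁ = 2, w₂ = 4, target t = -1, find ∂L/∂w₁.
∂L/∂w₁ = 272

Forward pass:
z = w₁x = 2×2 = 4
h = ReLU(4) = 4
y = w₂h = 4×4 = 16

Backward pass:
∂L/∂y = 2(y - t) = 2(16 - -1) = 34
∂y/∂h = w₂ = 4
∂h/∂z = 1 (ReLU derivative)
∂z/∂w₁ = x = 2

∂L/∂w₁ = 34 × 4 × 1 × 2 = 272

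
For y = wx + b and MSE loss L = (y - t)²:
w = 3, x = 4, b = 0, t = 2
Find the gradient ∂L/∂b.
∂L/∂b = 20

y = wx + b = (3)(4) + 0 = 12
∂L/∂y = 2(y - t) = 2(12 - 2) = 20
∂y/∂b = 1
∂L/∂b = ∂L/∂y · ∂y/∂b = 20 × 1 = 20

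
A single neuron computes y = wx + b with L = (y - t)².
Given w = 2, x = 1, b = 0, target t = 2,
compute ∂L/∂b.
∂L/∂b = 0

y = wx + b = (2)(1) + 0 = 2
∂L/∂y = 2(y - t) = 2(2 - 2) = 0
∂y/∂b = 1
∂L/∂b = ∂L/∂y · ∂y/∂b = 0 × 1 = 0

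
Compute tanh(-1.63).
-0.9261

tanh(-1.63) = (e^(-1.63) - e^(1.63))/(e^(-1.63) + e^(1.63)) = -0.9261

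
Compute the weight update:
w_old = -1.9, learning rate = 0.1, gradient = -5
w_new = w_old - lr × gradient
w_new = -1.4

w_new = w - η·∂L/∂w = -1.9 - 0.1×(-5) = -1.9 - (-0.5) = -1.4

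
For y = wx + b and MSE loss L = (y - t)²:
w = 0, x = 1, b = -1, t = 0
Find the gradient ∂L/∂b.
∂L/∂b = -2

y = wx + b = (0)(1) + -1 = -1
∂L/∂y = 2(y - t) = 2(-1 - 0) = -2
∂y/∂b = 1
∂L/∂b = ∂L/∂y · ∂y/∂b = -2 × 1 = -2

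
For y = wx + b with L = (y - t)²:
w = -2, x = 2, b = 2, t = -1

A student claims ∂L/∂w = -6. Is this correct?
Incorrect

y = (-2)(2) + 2 = -2
∂L/∂y = 2(y - t) = 2(-2 - -1) = -2
∂y/∂w = x = 2
∂L/∂w = -2 × 2 = -4

Claimed value: -6
Incorrect: The correct gradient is -4.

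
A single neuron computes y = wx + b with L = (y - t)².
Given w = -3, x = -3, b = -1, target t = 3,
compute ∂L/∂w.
∂L/∂w = -30

y = wx + b = (-3)(-3) + -1 = 8
∂L/∂y = 2(y - t) = 2(8 - 3) = 10
∂y/∂w = x = -3
∂L/∂w = ∂L/∂y · ∂y/∂w = 10 × -3 = -30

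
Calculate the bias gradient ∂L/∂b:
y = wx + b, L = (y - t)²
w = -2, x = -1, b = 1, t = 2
∂L/∂b = 2

y = wx + b = (-2)(-1) + 1 = 3
∂L/∂y = 2(y - t) = 2(3 - 2) = 2
∂y/∂b = 1
∂L/∂b = ∂L/∂y · ∂y/∂b = 2 × 1 = 2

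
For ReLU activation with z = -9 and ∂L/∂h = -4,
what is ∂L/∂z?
∂L/∂z = 0

h = ReLU(-9) = 0
Since z < 0: ∂h/∂z = 0
∂L/∂z = ∂L/∂h · ∂h/∂z = -4 × 0 = 0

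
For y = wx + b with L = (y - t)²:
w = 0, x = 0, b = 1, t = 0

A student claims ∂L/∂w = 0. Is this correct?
Correct

y = (0)(0) + 1 = 1
∂L/∂y = 2(y - t) = 2(1 - 0) = 2
∂y/∂w = x = 0
∂L/∂w = 2 × 0 = 0

Claimed value: 0
Correct: The correct gradient is 0.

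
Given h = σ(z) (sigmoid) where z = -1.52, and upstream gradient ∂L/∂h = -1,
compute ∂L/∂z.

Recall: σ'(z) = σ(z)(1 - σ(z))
∂L/∂z = -0.1473

σ(-1.52) = 0.1795
σ'(-1.52) = σ(-1.52)(1 - σ(-1.52)) = 0.1795 × 0.8205 = 0.1473
∂L/∂z = ∂L/∂h · σ'(z) = -1 × 0.1473 = -0.1473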